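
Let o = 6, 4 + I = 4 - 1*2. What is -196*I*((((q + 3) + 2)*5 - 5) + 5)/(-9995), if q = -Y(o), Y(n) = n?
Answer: 392/1999 ≈ 0.19610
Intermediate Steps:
I = -2 (I = -4 + (4 - 1*2) = -4 + (4 - 2) = -4 + 2 = -2)
q = -6 (q = -1*6 = -6)
-196*I*((((q + 3) + 2)*5 - 5) + 5)/(-9995) = -(-392)*((((-6 + 3) + 2)*5 - 5) + 5)/(-9995) = -(-392)*(((-3 + 2)*5 - 5) + 5)*(-1/9995) = -(-392)*((-1*5 - 5) + 5)*(-1/9995) = -(-392)*((-5 - 5) + 5)*(-1/9995) = -(-392)*(-10 + 5)*(-1/9995) = -(-392)*(-5)*(-1/9995) = -196*10*(-1/9995) = -1960*(-1/9995) = 392/1999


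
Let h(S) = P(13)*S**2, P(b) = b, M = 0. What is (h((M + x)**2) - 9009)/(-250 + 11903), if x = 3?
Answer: -7956/11653 ≈ -0.68274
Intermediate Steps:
h(S) = 13*S**2
(h((M + x)**2) - 9009)/(-250 + 11903) = (13*((0 + 3)**2)**2 - 9009)/(-250 + 11903) = (13*(3**2)**2 - 9009)/11653 = (13*9**2 - 9009)*(1/11653) = (13*81 - 9009)*(1/11653) = (1053 - 9009)*(1/11653) = -7956*1/11653 = -7956/11653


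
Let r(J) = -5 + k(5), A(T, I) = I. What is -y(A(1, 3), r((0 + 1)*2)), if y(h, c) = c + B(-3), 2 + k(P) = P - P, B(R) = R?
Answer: 10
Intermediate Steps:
k(P) = -2 (k(P) = -2 + (P - P) = -2 + 0 = -2)
r(J) = -7 (r(J) = -5 - 2 = -7)
y(h, c) = -3 + c (y(h, c) = c - 3 = -3 + c)
-y(A(1, 3), r((0 + 1)*2)) = -(-3 - 7) = -1*(-10) = 10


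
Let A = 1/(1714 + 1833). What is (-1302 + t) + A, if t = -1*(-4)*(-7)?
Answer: -4717509/3547 ≈ -1330.0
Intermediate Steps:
A = 1/3547 ≈ 0.00028193
t = -28 (t = 4*(-7) = -28)
(-1302 + t) + A = (-1302 - 28) + 1/3547 = -1330 + 1/3547 = -4717509/3547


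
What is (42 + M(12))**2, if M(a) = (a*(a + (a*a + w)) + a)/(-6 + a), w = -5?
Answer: 119716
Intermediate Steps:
M(a) = (a + a*(-5 + a + a**2))/(-6 + a) (M(a) = (a*(a + (a*a - 5)) + a)/(-6 + a) = (a*(a + (a**2 - 5)) + a)/(-6 + a) = (a*(a + (-5 + a**2)) + a)/(-6 + a) = (a*(-5 + a + a**2) + a)/(-6 + a) = (a + a*(-5 + a + a**2))/(-6 + a))
(42 + M(12))**2 = (42 + 12*(-4 + 12 + 12**2)/(-6 + 12))**2 = (42 + 12*(-4 + 12 + 144)/6)**2 = (42 + 12*(1/6)*152)**2 = (42 + 304)**2 = 346**2 = 119716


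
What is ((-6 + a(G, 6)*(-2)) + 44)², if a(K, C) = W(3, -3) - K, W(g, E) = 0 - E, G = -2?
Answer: 784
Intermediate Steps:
W(g, E) = -E
a(K, C) = 3 - K (a(K, C) = -1*(-3) - K = 3 - K)
((-6 + a(G, 6)*(-2)) + 44)² = ((-6 + (3 - 1*(-2))*(-2)) + 44)² = ((-6 + (3 + 2)*(-2)) + 44)² = ((-6 + 5*(-2)) + 44)² = ((-6 - 10) + 44)² = (-16 + 44)² = 28² = 784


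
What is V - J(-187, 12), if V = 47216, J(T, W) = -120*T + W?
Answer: 24764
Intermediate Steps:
J(T, W) = W - 120*T
V - J(-187, 12) = 47216 - (12 - 120*(-187)) = 47216 - (12 + 22440) = 47216 - 1*22452 = 47216 - 22452 = 24764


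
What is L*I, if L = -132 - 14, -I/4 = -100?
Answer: -58400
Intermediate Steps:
I = 400 (I = -4*(-100) = 400)
L = -146
L*I = -146*400 = -58400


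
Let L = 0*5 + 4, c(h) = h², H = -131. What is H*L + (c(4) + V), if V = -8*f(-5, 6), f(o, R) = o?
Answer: -468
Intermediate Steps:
L = 4 (L = 0 + 4 = 4)
V = 40 (V = -8*(-5) = 40)
H*L + (c(4) + V) = -131*4 + (4² + 40) = -524 + (16 + 40) = -524 + 56 = -468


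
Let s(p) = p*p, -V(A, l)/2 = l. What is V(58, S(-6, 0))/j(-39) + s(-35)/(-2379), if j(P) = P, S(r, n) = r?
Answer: -1957/2379 ≈ -0.82261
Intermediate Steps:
V(A, l) = -2*l
s(p) = p**2
V(58, S(-6, 0))/j(-39) + s(-35)/(-2379) = -2*(-6)/(-39) + (-35)**2/(-2379) = 12*(-1/39) + 1225*(-1/2379) = -4/13 - 1225/2379 = -1957/2379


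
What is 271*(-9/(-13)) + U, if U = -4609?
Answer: -57478/13 ≈ -4421.4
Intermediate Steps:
271*(-9/(-13)) + U = 271*(-9/(-13)) - 4609 = 271*(-9*(-1/13)) - 4609 = 271*(9/13) - 4609 = 2439/13 - 4609 = -57478/13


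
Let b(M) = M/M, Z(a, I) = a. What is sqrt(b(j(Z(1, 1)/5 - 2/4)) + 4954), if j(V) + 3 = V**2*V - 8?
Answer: sqrt(4955) ≈ 70.392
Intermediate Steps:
j(V) = -11 + V**3 (j(V) = -3 + (V**2*V - 8) = -3 + (V**3 - 8) = -3 + (-8 + V**3) = -11 + V**3)
b(M) = 1
sqrt(b(j(Z(1, 1)/5 - 2/4)) + 4954) = sqrt(1 + 4954) = sqrt(4955)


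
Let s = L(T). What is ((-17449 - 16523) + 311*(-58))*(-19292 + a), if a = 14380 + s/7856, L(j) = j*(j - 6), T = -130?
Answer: 125379830870/491 ≈ 2.5536e+8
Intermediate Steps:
L(j) = j*(-6 + j)
s = 17680 (s = -130*(-6 - 130) = -130*(-136) = 17680)
a = 7061685/491 (a = 14380 + 17680/7856 = 14380 + 17680*(1/7856) = 14380 + 1105/491 = 7061685/491 ≈ 14382.)
((-17449 - 16523) + 311*(-58))*(-19292 + a) = ((-17449 - 16523) + 311*(-58))*(-19292 + 7061685/491) = (-33972 - 18038)*(-2410687/491) = -52010*(-2410687/491) = 125379830870/491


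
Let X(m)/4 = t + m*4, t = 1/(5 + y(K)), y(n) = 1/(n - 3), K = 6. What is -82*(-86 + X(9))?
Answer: -9635/2 ≈ -4817.5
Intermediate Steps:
y(n) = 1/(-3 + n)
t = 3/16 (t = 1/(5 + 1/(-3 + 6)) = 1/(5 + 1/3) = 1/(5 + ⅓) = 1/(16/3) = 3/16 ≈ 0.18750)
X(m) = ¾ + 16*m (X(m) = 4*(3/16 + m*4) = 4*(3/16 + 4*m) = ¾ + 16*m)
-82*(-86 + X(9)) = -82*(-86 + (¾ + 16*9)) = -82*(-86 + (¾ + 144)) = -82*(-86 + 579/4) = -82*235/4 = -9635/2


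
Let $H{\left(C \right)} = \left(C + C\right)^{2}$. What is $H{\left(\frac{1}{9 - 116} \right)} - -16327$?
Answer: $\frac{186927827}{11449} \approx 16327.0$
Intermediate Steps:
$H{\left(C \right)} = 4 C^{2}$ ($H{\left(C \right)} = \left(2 C\right)^{2} = 4 C^{2}$)
$H{\left(\frac{1}{9 - 116} \right)} - -16327 = 4 \left(\frac{1}{9 - 116}\right)^{2} - -16327 = 4 \left(\frac{1}{-107}\right)^{2} + 16327 = 4 \left(- \frac{1}{107}\right)^{2} + 16327 = 4 \cdot \frac{1}{11449} + 16327 = \frac{4}{11449} + 16327 = \frac{186927827}{11449}$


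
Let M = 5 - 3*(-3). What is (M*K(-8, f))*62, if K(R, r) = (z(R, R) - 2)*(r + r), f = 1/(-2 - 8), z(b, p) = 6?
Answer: -3472/5 ≈ -694.40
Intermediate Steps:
M = 14 (M = 5 + 9 = 14)
f = -⅒ (f = 1/(-10) = -⅒ ≈ -0.10000)
K(R, r) = 8*r (K(R, r) = (6 - 2)*(r + r) = 4*(2*r) = 8*r)
(M*K(-8, f))*62 = (14*(8*(-⅒)))*62 = (14*(-⅘))*62 = -56/5*62 = -3472/5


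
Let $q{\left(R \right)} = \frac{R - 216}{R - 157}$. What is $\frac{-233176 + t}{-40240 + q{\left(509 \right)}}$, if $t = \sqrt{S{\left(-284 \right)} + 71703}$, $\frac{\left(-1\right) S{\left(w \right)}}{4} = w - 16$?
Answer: $\frac{82077952}{14164187} - \frac{352 \sqrt{72903}}{14164187} \approx 5.788$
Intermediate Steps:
$S{\left(w \right)} = 64 - 4 w$ ($S{\left(w \right)} = - 4 \left(w - 16\right) = - 4 \left(-16 + w\right) = 64 - 4 w$)
$t = \sqrt{72903}$ ($t = \sqrt{\left(64 - -1136\right) + 71703} = \sqrt{\left(64 + 1136\right) + 71703} = \sqrt{1200 + 71703} = \sqrt{72903} \approx 270.01$)
$q{\left(R \right)} = \frac{-216 + R}{-157 + R}$
$\frac{-233176 + t}{-40240 + q{\left(509 \right)}} = \frac{-233176 + \sqrt{72903}}{-40240 + \frac{-216 + 509}{-157 + 509}} = \frac{-233176 + \sqrt{72903}}{-40240 + \frac{1}{352} \cdot 293} = \frac{-233176 + \sqrt{72903}}{-40240 + \frac{293}{352}} = \frac{-233176 + \sqrt{72903}}{- \frac{14164187}{352}} = \left(-233176 + \sqrt{72903}\right) \left(- \frac{352}{14164187}\right) = \frac{82077952}{14164187} - \frac{352 \sqrt{72903}}{14164187}$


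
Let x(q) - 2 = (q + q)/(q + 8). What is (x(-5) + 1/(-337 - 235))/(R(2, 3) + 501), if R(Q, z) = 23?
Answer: -2291/899184 ≈ -0.0025479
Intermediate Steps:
x(q) = 2 + 2*q/(8 + q) (x(q) = 2 + (q + q)/(q + 8) = 2 + (2*q)/(8 + q) = 2 + 2*q/(8 + q))
(x(-5) + 1/(-337 - 235))/(R(2, 3) + 501) = (4*(4 - 5)/(8 - 5) + 1/(-337 - 235))/(23 + 501) = (4*(-1)/3 + 1/(-572))/524 = (4*(⅓)*(-1) - 1/572)*(1/524) = (-4/3 - 1/572)*(1/524) = -2291/1716*1/524 = -2291/899184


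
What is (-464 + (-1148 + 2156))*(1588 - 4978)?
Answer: -1844160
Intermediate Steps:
(-464 + (-1148 + 2156))*(1588 - 4978) = (-464 + 1008)*(-3390) = 544*(-3390) = -1844160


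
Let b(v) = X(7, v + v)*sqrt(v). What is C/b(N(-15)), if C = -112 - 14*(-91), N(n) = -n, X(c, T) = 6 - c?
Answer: -1162*sqrt(15)/15 ≈ -300.03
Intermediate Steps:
b(v) = -sqrt(v) (b(v) = (6 - 1*7)*sqrt(v) = (6 - 7)*sqrt(v) = -sqrt(v))
C = 1162 (C = -112 + 1274 = 1162)
C/b(N(-15)) = 1162/((-sqrt(-1*(-15)))) = 1162/((-sqrt(15))) = 1162*(-sqrt(15)/15) = -1162*sqrt(15)/15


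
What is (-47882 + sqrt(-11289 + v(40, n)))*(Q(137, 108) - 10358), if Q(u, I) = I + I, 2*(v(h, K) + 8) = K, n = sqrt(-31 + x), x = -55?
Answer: 485619244 - 5071*sqrt(-45188 + 2*I*sqrt(86)) ≈ 4.8562e+8 - 1.078e+6*I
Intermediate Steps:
n = I*sqrt(86) (n = sqrt(-31 - 55) = sqrt(-86) = I*sqrt(86) ≈ 9.2736*I)
v(h, K) = -8 + K/2
Q(u, I) = 2*I
(-47882 + sqrt(-11289 + v(40, n)))*(Q(137, 108) - 10358) = (-47882 + sqrt(-11289 + (-8 + (I*sqrt(86))/2)))*(2*108 - 10358) = (-47882 + sqrt(-11289 + (-8 + I*sqrt(86)/2)))*(216 - 10358) = (-47882 + sqrt(-11297 + I*sqrt(86)/2))*(-10142) = 485619244 - 10142*sqrt(-11297 + I*sqrt(86)/2)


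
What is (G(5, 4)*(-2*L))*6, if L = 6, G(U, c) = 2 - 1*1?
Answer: -72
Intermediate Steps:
G(U, c) = 1 (G(U, c) = 2 - 1 = 1)
(G(5, 4)*(-2*L))*6 = (1*(-2*6))*6 = (1*(-12))*6 = -12*6 = -72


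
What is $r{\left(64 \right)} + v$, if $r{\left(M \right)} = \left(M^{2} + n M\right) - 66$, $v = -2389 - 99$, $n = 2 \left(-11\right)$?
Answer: $134$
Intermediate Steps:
$n = -22$
$v = -2488$ ($v = -2389 - 99 = -2488$)
$r{\left(M \right)} = -66 + M^{2} - 22 M$ ($r{\left(M \right)} = \left(M^{2} - 22 M\right) - 66 = -66 + M^{2} - 22 M$)
$r{\left(64 \right)} + v = \left(-66 + 64^{2} - 1408\right) - 2488 = \left(-66 + 4096 - 1408\right) - 2488 = 2622 - 2488 = 134$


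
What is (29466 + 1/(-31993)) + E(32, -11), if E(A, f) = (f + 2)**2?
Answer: 945297170/31993 ≈ 29547.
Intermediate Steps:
E(A, f) = (2 + f)**2
(29466 + 1/(-31993)) + E(32, -11) = (29466 + 1/(-31993)) + (2 - 11)**2 = (29466 - 1/31993) + (-9)**2 = 942705737/31993 + 81 = 945297170/31993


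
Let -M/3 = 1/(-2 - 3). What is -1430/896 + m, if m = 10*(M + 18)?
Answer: 82613/448 ≈ 184.40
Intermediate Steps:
M = 3/5 (M = -3/(-2 - 3) = -3/(-5) = -3*(-1/5) = 3/5 ≈ 0.60000)
m = 186 (m = 10*(3/5 + 18) = 10*(93/5) = 186)
-1430/896 + m = -1430/896 + 186 = (1/896)*(-1430) + 186 = -715/448 + 186 = 82613/448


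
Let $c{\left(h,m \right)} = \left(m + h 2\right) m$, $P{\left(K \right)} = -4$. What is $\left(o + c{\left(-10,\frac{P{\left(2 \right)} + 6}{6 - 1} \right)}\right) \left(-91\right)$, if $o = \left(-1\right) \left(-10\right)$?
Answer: $- \frac{4914}{25} \approx -196.56$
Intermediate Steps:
$o = 10$
$c{\left(h,m \right)} = m \left(m + 2 h\right)$ ($c{\left(h,m \right)} = \left(m + 2 h\right) m = m \left(m + 2 h\right)$)
$\left(o + c{\left(-10,\frac{P{\left(2 \right)} + 6}{6 - 1} \right)}\right) \left(-91\right) = \left(10 + \frac{-4 + 6}{6 - 1} \left(\frac{-4 + 6}{6 - 1} + 2 \left(-10\right)\right)\right) \left(-91\right) = \left(10 + \frac{1}{5} \cdot 2 \left(\frac{1}{5} \cdot 2 - 20\right)\right) \left(-91\right) = \left(10 + \frac{2 \left(\frac{2}{5} - 20\right)}{5}\right) \left(-91\right) = \left(10 + \frac{2}{5} \left(- \frac{98}{5}\right)\right) \left(-91\right) = \left(10 - \frac{196}{25}\right) \left(-91\right) = \frac{54}{25} \left(-91\right) = - \frac{4914}{25}$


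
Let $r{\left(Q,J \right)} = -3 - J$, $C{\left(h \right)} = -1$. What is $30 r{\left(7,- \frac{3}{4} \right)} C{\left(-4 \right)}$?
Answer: $\frac{135}{2} \approx 67.5$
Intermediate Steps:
$30 r{\left(7,- \frac{3}{4} \right)} C{\left(-4 \right)} = 30 \left(-3 - - \frac{3}{4}\right) \left(-1\right) = 30 \left(-3 + \frac{3}{4}\right) \left(-1\right) = 30 \left(- \frac{9}{4}\right) \left(-1\right) = \left(- \frac{135}{2}\right) \left(-1\right) = \frac{135}{2}$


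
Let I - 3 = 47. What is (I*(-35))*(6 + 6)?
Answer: -21000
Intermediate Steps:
I = 50 (I = 3 + 47 = 50)
(I*(-35))*(6 + 6) = (50*(-35))*(6 + 6) = -1750*12 = -21000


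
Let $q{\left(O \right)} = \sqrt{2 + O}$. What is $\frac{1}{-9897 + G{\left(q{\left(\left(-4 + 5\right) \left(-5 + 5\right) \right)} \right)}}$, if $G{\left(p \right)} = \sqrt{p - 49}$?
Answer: $- \frac{1}{9897 - i \sqrt{49 - \sqrt{2}}} \approx -0.00010104 - 7.0426 \cdot 10^{-8} i$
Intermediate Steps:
$G{\left(p \right)} = \sqrt{-49 + p}$
$\frac{1}{-9897 + G{\left(q{\left(\left(-4 + 5\right) \left(-5 + 5\right) \right)} \right)}} = \frac{1}{-9897 + \sqrt{-49 + \sqrt{2 + \left(-4 + 5\right) \left(-5 + 5\right)}}} = \frac{1}{-9897 + \sqrt{-49 + \sqrt{2 + 1 \cdot 0}}} = \frac{1}{-9897 + \sqrt{-49 + \sqrt{2 + 0}}} = \frac{1}{-9897 + \sqrt{-49 + \sqrt{2}}}$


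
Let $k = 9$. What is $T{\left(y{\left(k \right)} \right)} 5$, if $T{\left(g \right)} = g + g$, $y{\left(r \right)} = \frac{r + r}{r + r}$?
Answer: $10$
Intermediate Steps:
$y{\left(r \right)} = 1$ ($y{\left(r \right)} = \frac{2 r}{2 r} = 2 r \frac{1}{2 r} = 1$)
$T{\left(g \right)} = 2 g$
$T{\left(y{\left(k \right)} \right)} 5 = 2 \cdot 1 \cdot 5 = 2 \cdot 5 = 10$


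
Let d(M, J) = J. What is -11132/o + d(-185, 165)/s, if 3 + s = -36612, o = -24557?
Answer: 26903085/59943637 ≈ 0.44881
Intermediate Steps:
s = -36615 (s = -3 - 36612 = -36615)
-11132/o + d(-185, 165)/s = -11132/(-24557) + 165/(-36615) = -11132*(-1/24557) + 165*(-1/36615) = 11132/24557 - 11/2441 = 26903085/59943637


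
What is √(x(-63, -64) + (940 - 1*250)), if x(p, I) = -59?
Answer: √631 ≈ 25.120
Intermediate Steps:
√(x(-63, -64) + (940 - 1*250)) = √(-59 + (940 - 1*250)) = √(-59 + (940 - 250)) = √(-59 + 690) = √631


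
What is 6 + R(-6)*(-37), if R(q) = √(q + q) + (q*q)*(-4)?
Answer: 5334 - 74*I*√3 ≈ 5334.0 - 128.17*I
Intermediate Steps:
R(q) = -4*q² + √2*√q (R(q) = √(2*q) + q²*(-4) = √2*√q - 4*q² = -4*q² + √2*√q)
6 + R(-6)*(-37) = 6 + (-4*(-6)² + √2*√(-6))*(-37) = 6 + (-4*36 + √2*(I*√6))*(-37) = 6 + (-144 + 2*I*√3)*(-37) = 6 + (5328 - 74*I*√3) = 5334 - 74*I*√3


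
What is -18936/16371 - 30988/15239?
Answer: -88430028/27719741 ≈ -3.1901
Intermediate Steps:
-18936/16371 - 30988/15239 = -18936*1/16371 - 30988*1/15239 = -2104/1819 - 30988/15239 = -88430028/27719741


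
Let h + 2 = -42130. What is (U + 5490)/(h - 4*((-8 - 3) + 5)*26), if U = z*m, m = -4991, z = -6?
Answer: -2953/3459 ≈ -0.85371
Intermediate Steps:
U = 29946 (U = -6*(-4991) = 29946)
h = -42132 (h = -2 - 42130 = -42132)
(U + 5490)/(h - 4*((-8 - 3) + 5)*26) = (29946 + 5490)/(-42132 - 4*((-8 - 3) + 5)*26) = 35436/(-42132 - 4*(-11 + 5)*26) = 35436/(-42132 - 4*(-6)*26) = 35436/(-42132 + 24*26) = 35436/(-42132 + 624) = 35436/(-41508) = 35436*(-1/41508) = -2953/3459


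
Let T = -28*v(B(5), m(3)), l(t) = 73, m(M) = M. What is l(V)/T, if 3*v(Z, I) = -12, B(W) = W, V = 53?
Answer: 73/112 ≈ 0.65179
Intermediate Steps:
v(Z, I) = -4 (v(Z, I) = (1/3)*(-12) = -4)
T = 112 (T = -28*(-4) = 112)
l(V)/T = 73/112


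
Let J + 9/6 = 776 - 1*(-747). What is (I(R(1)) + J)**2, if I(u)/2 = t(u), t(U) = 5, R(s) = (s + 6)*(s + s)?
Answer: 9381969/4 ≈ 2.3455e+6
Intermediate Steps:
R(s) = 2*s*(6 + s) (R(s) = (6 + s)*(2*s) = 2*s*(6 + s))
I(u) = 10 (I(u) = 2*5 = 10)
J = 3043/2 (J = -3/2 + (776 - 1*(-747)) = -3/2 + (776 + 747) = -3/2 + 1523 = 3043/2 ≈ 1521.5)
(I(R(1)) + J)**2 = (10 + 3043/2)**2 = (3063/2)**2 = 9381969/4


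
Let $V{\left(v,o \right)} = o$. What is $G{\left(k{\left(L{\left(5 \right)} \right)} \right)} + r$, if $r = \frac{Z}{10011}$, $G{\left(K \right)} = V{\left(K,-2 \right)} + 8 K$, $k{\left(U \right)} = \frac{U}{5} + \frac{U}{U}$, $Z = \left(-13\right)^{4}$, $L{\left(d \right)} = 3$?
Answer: $\frac{683399}{50055} \approx 13.653$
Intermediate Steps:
$Z = 28561$
$k{\left(U \right)} = 1 + \frac{U}{5}$ ($k{\left(U \right)} = U \frac{1}{5} + 1 = \frac{U}{5} + 1 = 1 + \frac{U}{5}$)
$G{\left(K \right)} = -2 + 8 K$
$r = \frac{28561}{10011} \approx 2.853$
$G{\left(k{\left(L{\left(5 \right)} \right)} \right)} + r = \left(-2 + 8 \left(1 + \frac{1}{5} \cdot 3\right)\right) + \frac{28561}{10011} = \left(-2 + 8 \left(1 + \frac{3}{5}\right)\right) + \frac{28561}{10011} = \left(-2 + 8 \cdot \frac{8}{5}\right) + \frac{28561}{10011} = \left(-2 + \frac{64}{5}\right) + \frac{28561}{10011} = \frac{54}{5} + \frac{28561}{10011} = \frac{683399}{50055}$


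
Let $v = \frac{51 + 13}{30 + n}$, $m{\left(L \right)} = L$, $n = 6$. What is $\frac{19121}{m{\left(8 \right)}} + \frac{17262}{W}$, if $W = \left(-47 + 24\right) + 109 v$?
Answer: $\frac{30631841}{12296} \approx 2491.2$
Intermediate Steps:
$v = \frac{16}{9}$ ($v = \frac{51 + 13}{30 + 6} = \frac{64}{36} = 64 \cdot \frac{1}{36} = \frac{16}{9} \approx 1.7778$)
$W = \frac{1537}{9}$ ($W = \left(-47 + 24\right) + 109 \cdot \frac{16}{9} = -23 + \frac{1744}{9} = \frac{1537}{9} \approx 170.78$)
$\frac{19121}{m{\left(8 \right)}} + \frac{17262}{W} = \frac{19121}{8} + \frac{17262}{\frac{1537}{9}} = 19121 \cdot \frac{1}{8} + 17262 \cdot \frac{9}{1537} = \frac{19121}{8} + \frac{155358}{1537} = \frac{30631841}{12296}$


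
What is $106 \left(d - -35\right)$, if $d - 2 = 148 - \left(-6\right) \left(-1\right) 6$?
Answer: $15794$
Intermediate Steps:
$d = 114$ ($d = 2 + \left(148 - \left(-6\right) \left(-1\right) 6\right) = 2 + \left(148 - 6 \cdot 6\right) = 2 + \left(148 - 36\right) = 2 + 112 = 114$)
$106 \left(d - -35\right) = 106 \left(114 - -35\right) = 106 \left(114 + \left(-5 + 40\right)\right) = 106 \left(114 + 35\right) = 106 \cdot 149 = 15794$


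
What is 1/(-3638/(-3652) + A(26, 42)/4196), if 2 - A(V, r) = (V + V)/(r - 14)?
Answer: 26816636/26714747 ≈ 1.0038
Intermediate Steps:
A(V, r) = 2 - 2*V/(-14 + r) (A(V, r) = 2 - (V + V)/(r - 14) = 2 - 2*V/(-14 + r))
1/(-3638/(-3652) + A(26, 42)/4196) = 1/(-3638/(-3652) + (2*(-14 + 42 - 1*26)/(-14 + 42))/4196) = 1/(-3638*(-1/3652) + (2*(-14 + 42 - 26)/28)*(1/4196)) = 1/(1819/1826 + (2*(1/28)*2)*(1/4196)) = 1/(1819/1826 + (⅐)*(1/4196)) = 1/(1819/1826 + 1/29372) = 1/(26714747/26816636) = 26816636/26714747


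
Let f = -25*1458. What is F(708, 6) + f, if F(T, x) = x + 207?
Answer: -36237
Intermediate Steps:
f = -36450
F(T, x) = 207 + x
F(708, 6) + f = (207 + 6) - 36450 = 213 - 36450 = -36237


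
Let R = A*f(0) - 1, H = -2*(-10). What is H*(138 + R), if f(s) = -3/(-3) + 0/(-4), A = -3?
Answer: 2680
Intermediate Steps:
f(s) = 1 (f(s) = -3*(-1/3) + 0*(-1/4) = 1 + 0 = 1)
H = 20
R = -4 (R = -3*1 - 1 = -3 - 1 = -4)
H*(138 + R) = 20*(138 - 4) = 20*134 = 2680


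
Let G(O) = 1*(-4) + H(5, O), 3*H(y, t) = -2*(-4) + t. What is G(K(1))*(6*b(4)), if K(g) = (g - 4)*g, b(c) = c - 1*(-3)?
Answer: -98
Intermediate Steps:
b(c) = 3 + c (b(c) = c + 3 = 3 + c)
K(g) = g*(-4 + g) (K(g) = (-4 + g)*g = g*(-4 + g))
H(y, t) = 8/3 + t/3 (H(y, t) = (-2*(-4) + t)/3 = (8 + t)/3 = 8/3 + t/3)
G(O) = -4/3 + O/3 (G(O) = 1*(-4) + (8/3 + O/3) = -4 + (8/3 + O/3) = -4/3 + O/3)
G(K(1))*(6*b(4)) = (-4/3 + (1*(-4 + 1))/3)*(6*(3 + 4)) = (-4/3 + (1*(-3))/3)*(6*7) = (-4/3 + (⅓)*(-3))*42 = (-4/3 - 1)*42 = -7/3*42 = -98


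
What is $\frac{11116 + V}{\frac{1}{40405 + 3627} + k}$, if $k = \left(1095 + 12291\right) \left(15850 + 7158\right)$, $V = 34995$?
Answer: $\frac{2030359552}{13561199394817} \approx 0.00014972$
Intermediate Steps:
$k = 307985088$ ($k = 13386 \cdot 23008 = 307985088$)
$\frac{11116 + V}{\frac{1}{40405 + 3627} + k} = \frac{11116 + 34995}{\frac{1}{40405 + 3627} + 307985088} = \frac{46111}{\frac{1}{44032} + 307985088} = \frac{46111}{\frac{13561199394817}{44032}} = 46111 \cdot \frac{44032}{13561199394817} = \frac{2030359552}{13561199394817}$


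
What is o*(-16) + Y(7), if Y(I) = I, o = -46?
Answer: 743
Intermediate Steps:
o*(-16) + Y(7) = -46*(-16) + 7 = 736 + 7 = 743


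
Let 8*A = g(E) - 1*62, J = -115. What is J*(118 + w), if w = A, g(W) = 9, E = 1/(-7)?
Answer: -102465/8 ≈ -12808.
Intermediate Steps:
E = -⅐ ≈ -0.14286
A = -53/8 (A = (9 - 1*62)/8 = (9 - 62)/8 = (⅛)*(-53) = -53/8 ≈ -6.6250)
w = -53/8 ≈ -6.6250
J*(118 + w) = -115*(118 - 53/8) = -115*891/8 = -102465/8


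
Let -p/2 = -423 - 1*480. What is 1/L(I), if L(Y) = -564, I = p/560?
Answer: -1/564 ≈ -0.0017731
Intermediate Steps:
p = 1806 (p = -2*(-423 - 1*480) = -2*(-423 - 480) = -2*(-903) = 1806)
I = 129/40 (I = 1806/560 = 1806*(1/560) = 129/40 ≈ 3.2250)
1/L(I) = 1/(-564) = -1/564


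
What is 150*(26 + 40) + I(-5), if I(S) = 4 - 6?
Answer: 9898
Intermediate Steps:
I(S) = -2
150*(26 + 40) + I(-5) = 150*(26 + 40) - 2 = 150*66 - 2 = 9900 - 2 = 9898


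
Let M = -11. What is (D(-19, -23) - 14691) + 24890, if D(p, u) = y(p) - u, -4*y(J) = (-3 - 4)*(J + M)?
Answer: 20339/2 ≈ 10170.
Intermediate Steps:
y(J) = -77/4 + 7*J/4 (y(J) = -(-3 - 4)*(J - 11)/4 = -(-7)*(-11 + J)/4 = -(77 - 7*J)/4 = -77/4 + 7*J/4)
D(p, u) = -77/4 - u + 7*p/4 (D(p, u) = (-77/4 + 7*p/4) - u = -77/4 - u + 7*p/4)
(D(-19, -23) - 14691) + 24890 = ((-77/4 - 1*(-23) + (7/4)*(-19)) - 14691) + 24890 = ((-77/4 + 23 - 133/4) - 14691) + 24890 = (-59/2 - 14691) + 24890 = -29441/2 + 24890 = 20339/2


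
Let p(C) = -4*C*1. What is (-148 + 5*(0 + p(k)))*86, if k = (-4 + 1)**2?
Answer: -28208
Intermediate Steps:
k = 9 (k = (-3)**2 = 9)
p(C) = -4*C
(-148 + 5*(0 + p(k)))*86 = (-148 + 5*(0 - 4*9))*86 = (-148 + 5*(0 - 36))*86 = (-148 + 5*(-36))*86 = (-148 - 180)*86 = -328*86 = -28208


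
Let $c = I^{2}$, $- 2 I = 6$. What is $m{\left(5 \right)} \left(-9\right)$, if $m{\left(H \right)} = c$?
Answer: $-81$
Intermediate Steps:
$I = -3$ ($I = \left(- \frac{1}{2}\right) 6 = -3$)
$c = 9$ ($c = \left(-3\right)^{2} = 9$)
$m{\left(H \right)} = 9$
$m{\left(5 \right)} \left(-9\right) = 9 \left(-9\right) = -81$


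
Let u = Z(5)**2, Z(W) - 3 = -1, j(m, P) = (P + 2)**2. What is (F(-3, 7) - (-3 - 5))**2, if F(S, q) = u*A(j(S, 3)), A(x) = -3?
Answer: 16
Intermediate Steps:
j(m, P) = (2 + P)**2
Z(W) = 2 (Z(W) = 3 - 1 = 2)
u = 4 (u = 2**2 = 4)
F(S, q) = -12 (F(S, q) = 4*(-3) = -12)
(F(-3, 7) - (-3 - 5))**2 = (-12 - (-3 - 5))**2 = (-12 - 1*(-8))**2 = (-12 + 8)**2 = (-4)**2 = 16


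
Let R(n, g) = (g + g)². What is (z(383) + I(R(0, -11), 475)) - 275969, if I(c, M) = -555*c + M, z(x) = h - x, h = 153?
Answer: -544344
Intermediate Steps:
R(n, g) = 4*g² (R(n, g) = (2*g)² = 4*g²)
z(x) = 153 - x
I(c, M) = M - 555*c
(z(383) + I(R(0, -11), 475)) - 275969 = ((153 - 1*383) + (475 - 2220*(-11)²)) - 275969 = ((153 - 383) + (475 - 2220*121)) - 275969 = (-230 + (475 - 555*484)) - 275969 = (-230 + (475 - 268620)) - 275969 = (-230 - 268145) - 275969 = -268375 - 275969 = -544344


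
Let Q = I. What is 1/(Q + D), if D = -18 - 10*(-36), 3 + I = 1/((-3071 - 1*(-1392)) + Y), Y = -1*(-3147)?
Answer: 1468/497653 ≈ 0.0029498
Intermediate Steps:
Y = 3147
I = -4403/1468 (I = -3 + 1/((-3071 - 1*(-1392)) + 3147) = -3 + 1/((-3071 + 1392) + 3147) = -3 + 1/(-1679 + 3147) = -3 + 1/1468 = -4403/1468 ≈ -2.9993)
D = 342 (D = -18 + 360 = 342)
Q = -4403/1468 ≈ -2.9993
1/(Q + D) = 1/(-4403/1468 + 342) = 1/(497653/1468) = 1468/497653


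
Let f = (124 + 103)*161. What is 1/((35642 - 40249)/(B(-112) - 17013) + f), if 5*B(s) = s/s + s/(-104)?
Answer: 1105818/40414629901 ≈ 2.7362e-5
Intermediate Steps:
B(s) = 1/5 - s/520 (B(s) = (s/s + s/(-104))/5 = (1 + s*(-1/104))/5 = (1 - s/104)/5 = 1/5 - s/520)
f = 36547 (f = 227*161 = 36547)
1/((35642 - 40249)/(B(-112) - 17013) + f) = 1/((35642 - 40249)/((1/5 - 1/520*(-112)) - 17013) + 36547) = 1/(-4607/((1/5 + 14/65) - 17013) + 36547) = 1/(-4607/(27/65 - 17013) + 36547) = 1/(-4607/(-1105818/65) + 36547) = 1/(-4607*(-65/1105818) + 36547) = 1/(299455/1105818 + 36547) = 1/(40414629901/1105818) = 1105818/40414629901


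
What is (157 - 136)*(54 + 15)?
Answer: 1449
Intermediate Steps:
(157 - 136)*(54 + 15) = 21*69 = 1449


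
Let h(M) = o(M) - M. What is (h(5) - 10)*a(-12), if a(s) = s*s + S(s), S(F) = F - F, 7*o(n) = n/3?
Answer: -14880/7 ≈ -2125.7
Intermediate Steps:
o(n) = n/21 (o(n) = (n/3)/7 = n/21)
S(F) = 0
h(M) = -20*M/21 (h(M) = M/21 - M = -20*M/21)
a(s) = s**2 (a(s) = s*s + 0 = s**2 + 0 = s**2)
(h(5) - 10)*a(-12) = (-20/21*5 - 10)*(-12)**2 = (-100/21 - 10)*144 = -310/21*144 = -14880/7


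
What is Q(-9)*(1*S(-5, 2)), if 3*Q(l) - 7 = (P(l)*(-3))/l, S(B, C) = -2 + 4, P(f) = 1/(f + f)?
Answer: 377/81 ≈ 4.6543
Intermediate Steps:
P(f) = 1/(2*f)
S(B, C) = 2
Q(l) = 7/3 - 1/(2*l**2) (Q(l) = 7/3 + (((1/(2*l))*(-3))/l)/3 = 7/3 + ((-3/(2*l))/l)/3 = 7/3 + (-3/(2*l**2))/3 = 7/3 - 1/(2*l**2))
Q(-9)*(1*S(-5, 2)) = (7/3 - 1/2/(-9)**2)*(1*2) = (7/3 - 1/2*1/81)*2 = (7/3 - 1/162)*2 = (377/162)*2 = 377/81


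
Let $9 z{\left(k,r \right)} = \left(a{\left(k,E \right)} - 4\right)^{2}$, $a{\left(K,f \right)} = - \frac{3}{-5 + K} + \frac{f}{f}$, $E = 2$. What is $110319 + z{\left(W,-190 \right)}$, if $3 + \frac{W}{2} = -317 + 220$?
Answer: $\frac{4636197591}{42025} \approx 1.1032 \cdot 10^{5}$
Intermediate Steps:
$a{\left(K,f \right)} = 1 - \frac{3}{-5 + K}$ ($a{\left(K,f \right)} = - \frac{3}{-5 + K} + 1 = 1 - \frac{3}{-5 + K}$)
$W = -200$ ($W = -6 + 2 \left(-317 + 220\right) = -6 + 2 \left(-97\right) = -6 - 194 = -200$)
$z{\left(k,r \right)} = \frac{\left(-4 + \frac{-8 + k}{-5 + k}\right)^{2}}{9}$ ($z{\left(k,r \right)} = \frac{\left(\frac{-8 + k}{-5 + k} - 4\right)^{2}}{9} = \frac{\left(-4 + \frac{-8 + k}{-5 + k}\right)^{2}}{9}$)
$110319 + z{\left(W,-190 \right)} = 110319 + \frac{\left(4 - -200\right)^{2}}{\left(-5 - 200\right)^{2}} = 110319 + \frac{\left(4 + 200\right)^{2}}{42025} = 110319 + \frac{204^{2}}{42025} = 110319 + \frac{1}{42025} \cdot 41616 = 110319 + \frac{41616}{42025} = \frac{4636197591}{42025}$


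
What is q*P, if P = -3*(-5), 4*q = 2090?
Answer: 15675/2 ≈ 7837.5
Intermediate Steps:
q = 1045/2 (q = (¼)*2090 = 1045/2 ≈ 522.50)
P = 15
q*P = (1045/2)*15 = 15675/2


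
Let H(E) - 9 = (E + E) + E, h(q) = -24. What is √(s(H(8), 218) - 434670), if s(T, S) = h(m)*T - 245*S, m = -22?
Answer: 2*I*√122218 ≈ 699.19*I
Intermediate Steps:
H(E) = 9 + 3*E (H(E) = 9 + ((E + E) + E) = 9 + (2*E + E) = 9 + 3*E)
s(T, S) = -245*S - 24*T (s(T, S) = -24*T - 245*S = -245*S - 24*T)
√(s(H(8), 218) - 434670) = √((-245*218 - 24*(9 + 3*8)) - 434670) = √((-53410 - 24*(9 + 24)) - 434670) = √((-53410 - 24*33) - 434670) = √((-53410 - 792) - 434670) = √(-54202 - 434670) = √(-488872) = 2*I*√122218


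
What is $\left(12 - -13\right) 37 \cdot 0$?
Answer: $0$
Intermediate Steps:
$\left(12 - -13\right) 37 \cdot 0 = \left(12 + 13\right) 37 \cdot 0 = 25 \cdot 37 \cdot 0 = 925 \cdot 0 = 0$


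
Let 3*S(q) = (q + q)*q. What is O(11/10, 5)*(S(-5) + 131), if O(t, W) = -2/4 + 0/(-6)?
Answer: -443/6 ≈ -73.833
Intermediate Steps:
S(q) = 2*q²/3 (S(q) = ((q + q)*q)/3 = ((2*q)*q)/3 = (2*q²)/3 = 2*q²/3)
O(t, W) = -½ (O(t, W) = -2*¼ + 0*(-⅙) = -½ + 0 = -½)
O(11/10, 5)*(S(-5) + 131) = -((⅔)*(-5)² + 131)/2 = -((⅔)*25 + 131)/2 = -(50/3 + 131)/2 = -½*443/3 = -443/6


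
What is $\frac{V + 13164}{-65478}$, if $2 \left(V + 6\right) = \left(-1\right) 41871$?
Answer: $\frac{5185}{43652} \approx 0.11878$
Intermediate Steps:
$V = - \frac{41883}{2}$ ($V = -6 + \frac{\left(-1\right) 41871}{2} = -6 + \frac{1}{2} \left(-41871\right) = -6 - \frac{41871}{2} = - \frac{41883}{2} \approx -20942.0$)
$\frac{V + 13164}{-65478} = \frac{- \frac{41883}{2} + 13164}{-65478} = \left(- \frac{15555}{2}\right) \left(- \frac{1}{65478}\right) = \frac{5185}{43652}$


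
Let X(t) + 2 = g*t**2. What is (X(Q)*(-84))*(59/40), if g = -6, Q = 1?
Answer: 4956/5 ≈ 991.20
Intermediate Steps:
X(t) = -2 - 6*t**2
(X(Q)*(-84))*(59/40) = ((-2 - 6*1**2)*(-84))*(59/40) = ((-2 - 6*1)*(-84))*(59*(1/40)) = ((-2 - 6)*(-84))*(59/40) = -8*(-84)*(59/40) = 672*(59/40) = 4956/5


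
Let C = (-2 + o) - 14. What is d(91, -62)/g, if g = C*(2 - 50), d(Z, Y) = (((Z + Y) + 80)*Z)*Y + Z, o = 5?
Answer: -614887/528 ≈ -1164.6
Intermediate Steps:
C = -11 (C = (-2 + 5) - 14 = 3 - 14 = -11)
d(Z, Y) = Z + Y*Z*(80 + Y + Z) (d(Z, Y) = (((Y + Z) + 80)*Z)*Y + Z = ((80 + Y + Z)*Z)*Y + Z = (Z*(80 + Y + Z))*Y + Z = Y*Z*(80 + Y + Z) + Z = Z + Y*Z*(80 + Y + Z))
g = 528 (g = -11*(2 - 50) = -11*(-48) = 528)
d(91, -62)/g = (91*(1 + (-62)² + 80*(-62) - 62*91))/528 = (91*(1 + 3844 - 4960 - 5642))*(1/528) = (91*(-6757))*(1/528) = -614887*1/528 = -614887/528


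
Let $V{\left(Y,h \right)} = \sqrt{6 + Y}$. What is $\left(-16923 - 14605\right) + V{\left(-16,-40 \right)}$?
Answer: $-31528 + i \sqrt{10} \approx -31528.0 + 3.1623 i$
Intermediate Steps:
$\left(-16923 - 14605\right) + V{\left(-16,-40 \right)} = \left(-16923 - 14605\right) + \sqrt{6 - 16} = -31528 + \sqrt{-10} = -31528 + i \sqrt{10}$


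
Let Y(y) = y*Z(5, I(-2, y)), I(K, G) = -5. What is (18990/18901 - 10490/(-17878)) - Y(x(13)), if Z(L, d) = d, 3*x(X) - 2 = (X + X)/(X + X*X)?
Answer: 124614540/24136577 ≈ 5.1629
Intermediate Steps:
x(X) = ⅔ + 2*X/(3*(X + X²)) (x(X) = ⅔ + ((X + X)/(X + X*X))/3 = ⅔ + ((2*X)/(X + X²))/3 = ⅔ + (2*X/(X + X²))/3 = ⅔ + 2*X/(3*(X + X²)))
Y(y) = -5*y (Y(y) = y*(-5) = -5*y)
(18990/18901 - 10490/(-17878)) - Y(x(13)) = (18990/18901 - 10490/(-17878)) - (-5)*2*(2 + 13)/(3*(1 + 13)) = (18990*(1/18901) - 10490*(-1/17878)) - (-5)*(⅔)*15/14 = (18990/18901 + 5245/8939) - (-5)*(⅔)*(1/14)*15 = 268887355/168956039 - (-5)*5/7 = 268887355/168956039 - 1*(-25/7) = 268887355/168956039 + 25/7 = 124614540/24136577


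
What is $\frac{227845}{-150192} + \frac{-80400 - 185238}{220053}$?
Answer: $- \frac{30011559427}{11016733392} \approx -2.7242$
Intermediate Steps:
$\frac{227845}{-150192} + \frac{-80400 - 185238}{220053} = 227845 \left(- \frac{1}{150192}\right) + \left(-80400 - 185238\right) \frac{1}{220053} = - \frac{227845}{150192} - \frac{88546}{73351} = - \frac{30011559427}{11016733392}$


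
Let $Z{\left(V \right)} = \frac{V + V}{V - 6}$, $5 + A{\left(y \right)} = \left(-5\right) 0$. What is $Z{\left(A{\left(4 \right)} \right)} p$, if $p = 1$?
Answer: $\frac{10}{11} \approx 0.90909$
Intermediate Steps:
$A{\left(y \right)} = -5$ ($A{\left(y \right)} = -5 - 0 = -5 + 0 = -5$)
$Z{\left(V \right)} = \frac{2 V}{-6 + V}$
$Z{\left(A{\left(4 \right)} \right)} p = 2 \left(-5\right) \frac{1}{-6 - 5} \cdot 1 = 2 \left(-5\right) \frac{1}{-11} \cdot 1 = 2 \left(-5\right) \left(- \frac{1}{11}\right) 1 = \frac{10}{11} \cdot 1 = \frac{10}{11}$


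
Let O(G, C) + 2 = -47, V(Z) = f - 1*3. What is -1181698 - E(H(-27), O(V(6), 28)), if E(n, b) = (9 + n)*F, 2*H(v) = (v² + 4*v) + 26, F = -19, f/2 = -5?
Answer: -2350761/2 ≈ -1.1754e+6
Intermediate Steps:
f = -10 (f = 2*(-5) = -10)
V(Z) = -13 (V(Z) = -10 - 1*3 = -10 - 3 = -13)
O(G, C) = -49 (O(G, C) = -2 - 47 = -49)
H(v) = 13 + v²/2 + 2*v (H(v) = ((v² + 4*v) + 26)/2 = (26 + v² + 4*v)/2 = 13 + v²/2 + 2*v)
E(n, b) = -171 - 19*n (E(n, b) = (9 + n)*(-19) = -171 - 19*n)
-1181698 - E(H(-27), O(V(6), 28)) = -1181698 - (-171 - 19*(13 + (½)*(-27)² + 2*(-27))) = -1181698 - (-171 - 19*(13 + (½)*729 - 54)) = -1181698 - (-171 - 19*(13 + 729/2 - 54)) = -1181698 - (-171 - 19*647/2) = -1181698 - (-171 - 12293/2) = -1181698 - 1*(-12635/2) = -1181698 + 12635/2 = -2350761/2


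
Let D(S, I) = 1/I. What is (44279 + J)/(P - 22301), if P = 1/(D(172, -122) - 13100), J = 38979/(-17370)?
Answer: -45524296801313/22929352534130 ≈ -1.9854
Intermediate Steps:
J = -4331/1930 (J = 38979*(-1/17370) = -4331/1930 ≈ -2.2440)
P = -122/1598201 (P = 1/(1/(-122) - 13100) = 1/(-1/122 - 13100) = 1/(-1598201/122) = -122/1598201 ≈ -7.6336e-5)
(44279 + J)/(P - 22301) = (44279 - 4331/1930)/(-122/1598201 - 22301) = 85454139/(1930*(-35641480623/1598201)) = (85454139/1930)*(-1598201/35641480623) = -45524296801313/22929352534130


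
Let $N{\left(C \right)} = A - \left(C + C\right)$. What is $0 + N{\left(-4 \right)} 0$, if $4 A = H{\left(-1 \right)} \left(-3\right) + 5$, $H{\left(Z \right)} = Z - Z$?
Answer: $0$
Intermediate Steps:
$H{\left(Z \right)} = 0$
$A = \frac{5}{4}$ ($A = \frac{0 \left(-3\right) + 5}{4} = \frac{0 + 5}{4} = \frac{1}{4} \cdot 5 = \frac{5}{4} \approx 1.25$)
$N{\left(C \right)} = \frac{5}{4} - 2 C$ ($N{\left(C \right)} = \frac{5}{4} - \left(C + C\right) = \frac{5}{4} - 2 C$)
$0 + N{\left(-4 \right)} 0 = 0 + \left(\frac{5}{4} - -8\right) 0 = 0 + \left(\frac{5}{4} + 8\right) 0 = 0 + \frac{37}{4} \cdot 0 = 0 + 0 = 0$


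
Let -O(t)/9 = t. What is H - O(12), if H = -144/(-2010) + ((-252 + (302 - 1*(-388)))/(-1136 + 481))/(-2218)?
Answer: 5259695589/48668465 ≈ 108.07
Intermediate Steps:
O(t) = -9*t
H = 3501369/48668465 (H = -144*(-1/2010) + ((-252 + (302 + 388))/(-655))*(-1/2218) = 24/335 + ((-252 + 690)*(-1/655))*(-1/2218) = 24/335 + (438*(-1/655))*(-1/2218) = 24/335 - 438/655*(-1/2218) = 24/335 + 219/726395 = 3501369/48668465 ≈ 0.071943)
H - O(12) = 3501369/48668465 - (-9)*12 = 3501369/48668465 - 1*(-108) = 3501369/48668465 + 108 = 5259695589/48668465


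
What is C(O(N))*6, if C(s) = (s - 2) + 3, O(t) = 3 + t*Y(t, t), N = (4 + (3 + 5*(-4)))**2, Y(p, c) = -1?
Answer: -990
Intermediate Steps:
N = 169 (N = (4 + (3 - 20))**2 = (4 - 17)**2 = (-13)**2 = 169)
O(t) = 3 - t (O(t) = 3 + t*(-1) = 3 - t)
C(s) = 1 + s (C(s) = (-2 + s) + 3 = 1 + s)
C(O(N))*6 = (1 + (3 - 1*169))*6 = (1 + (3 - 169))*6 = (1 - 166)*6 = -165*6 = -990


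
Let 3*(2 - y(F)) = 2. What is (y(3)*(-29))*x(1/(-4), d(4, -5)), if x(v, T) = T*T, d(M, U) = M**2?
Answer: -29696/3 ≈ -9898.7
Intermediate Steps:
y(F) = 4/3 (y(F) = 2 - 1/3*2 = 2 - 2/3 = 4/3)
x(v, T) = T**2
(y(3)*(-29))*x(1/(-4), d(4, -5)) = ((4/3)*(-29))*(4**2)**2 = -116/3*16**2 = -116/3*256 = -29696/3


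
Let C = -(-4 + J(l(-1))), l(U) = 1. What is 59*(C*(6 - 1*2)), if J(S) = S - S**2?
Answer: 944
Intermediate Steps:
C = 4 (C = -(-4 + 1*(1 - 1*1)) = -(-4 + 1*(1 - 1)) = -(-4 + 1*0) = -(-4 + 0) = -1*(-4) = 4)
59*(C*(6 - 1*2)) = 59*(4*(6 - 1*2)) = 59*(4*(6 - 2)) = 59*(4*4) = 59*16 = 944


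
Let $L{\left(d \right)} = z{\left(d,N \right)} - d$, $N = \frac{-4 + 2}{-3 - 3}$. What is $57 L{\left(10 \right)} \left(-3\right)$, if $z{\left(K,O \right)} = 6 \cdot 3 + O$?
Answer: $-1425$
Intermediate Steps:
$N = \frac{1}{3}$ ($N = - \frac{2}{-6} = \left(-2\right) \left(- \frac{1}{6}\right) = \frac{1}{3} \approx 0.33333$)
$z{\left(K,O \right)} = 18 + O$
$L{\left(d \right)} = \frac{55}{3} - d$ ($L{\left(d \right)} = \left(18 + \frac{1}{3}\right) - d = \frac{55}{3} - d$)
$57 L{\left(10 \right)} \left(-3\right) = 57 \left(\frac{55}{3} - 10\right) \left(-3\right) = 57 \cdot \frac{25}{3} \left(-3\right) = 475 \left(-3\right) = -1425$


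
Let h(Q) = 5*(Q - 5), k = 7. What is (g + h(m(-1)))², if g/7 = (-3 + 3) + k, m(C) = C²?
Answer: 841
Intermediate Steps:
h(Q) = -25 + 5*Q (h(Q) = 5*(-5 + Q) = -25 + 5*Q)
g = 49 (g = 7*((-3 + 3) + 7) = 7*(0 + 7) = 7*7 = 49)
(g + h(m(-1)))² = (49 + (-25 + 5*(-1)²))² = (49 + (-25 + 5*1))² = (49 + (-25 + 5))² = (49 - 20)² = 29² = 841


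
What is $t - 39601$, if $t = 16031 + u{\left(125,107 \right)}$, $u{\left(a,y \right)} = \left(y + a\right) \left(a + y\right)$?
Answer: $30254$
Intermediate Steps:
$u{\left(a,y \right)} = \left(a + y\right)^{2}$ ($u{\left(a,y \right)} = \left(a + y\right) \left(a + y\right) = \left(a + y\right)^{2}$)
$t = 69855$ ($t = 16031 + \left(125 + 107\right)^{2} = 16031 + 232^{2} = 16031 + 53824 = 69855$)
$t - 39601 = 69855 - 39601 = 30254$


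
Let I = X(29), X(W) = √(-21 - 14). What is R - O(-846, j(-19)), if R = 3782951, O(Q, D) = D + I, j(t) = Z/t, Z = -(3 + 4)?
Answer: 71876062/19 - I*√35 ≈ 3.783e+6 - 5.9161*I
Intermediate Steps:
Z = -7 (Z = -1*7 = -7)
X(W) = I*√35 (X(W) = √(-35) = I*√35)
I = I*√35 ≈ 5.9161*I
j(t) = -7/t
O(Q, D) = D + I*√35
R - O(-846, j(-19)) = 3782951 - (-7/(-19) + I*√35) = 3782951 - (-7*(-1/19) + I*√35) = 3782951 - (7/19 + I*√35) = 3782951 + (-7/19 - I*√35) = 71876062/19 - I*√35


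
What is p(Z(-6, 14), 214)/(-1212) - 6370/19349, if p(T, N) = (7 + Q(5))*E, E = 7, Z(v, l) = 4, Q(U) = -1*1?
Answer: -1422183/3908498 ≈ -0.36387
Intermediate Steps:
Q(U) = -1
p(T, N) = 42 (p(T, N) = (7 - 1)*7 = 6*7 = 42)
p(Z(-6, 14), 214)/(-1212) - 6370/19349 = 42/(-1212) - 6370/19349 = 42*(-1/1212) - 6370*1/19349 = -7/202 - 6370/19349 = -1422183/3908498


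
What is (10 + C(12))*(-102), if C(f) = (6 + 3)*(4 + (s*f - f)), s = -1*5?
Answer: 61404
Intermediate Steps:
s = -5
C(f) = 36 - 54*f (C(f) = (6 + 3)*(4 + (-5*f - f)) = 9*(4 - 6*f) = 36 - 54*f)
(10 + C(12))*(-102) = (10 + (36 - 54*12))*(-102) = (10 + (36 - 648))*(-102) = (10 - 612)*(-102) = -602*(-102) = 61404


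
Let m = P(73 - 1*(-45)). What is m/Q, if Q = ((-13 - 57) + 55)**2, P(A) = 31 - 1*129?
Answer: -98/225 ≈ -0.43556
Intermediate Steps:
P(A) = -98 (P(A) = 31 - 129 = -98)
m = -98
Q = 225 (Q = (-70 + 55)**2 = (-15)**2 = 225)
m/Q = -98/225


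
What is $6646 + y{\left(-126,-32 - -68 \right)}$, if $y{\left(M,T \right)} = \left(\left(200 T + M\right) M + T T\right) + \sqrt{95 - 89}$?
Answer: $-883382 + \sqrt{6} \approx -8.8338 \cdot 10^{5}$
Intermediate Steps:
$y{\left(M,T \right)} = \sqrt{6} + T^{2} + M \left(M + 200 T\right)$ ($y{\left(M,T \right)} = \left(\left(M + 200 T\right) M + T^{2}\right) + \sqrt{6} = \left(M \left(M + 200 T\right) + T^{2}\right) + \sqrt{6} = \left(T^{2} + M \left(M + 200 T\right)\right) + \sqrt{6} = \sqrt{6} + T^{2} + M \left(M + 200 T\right)$)
$6646 + y{\left(-126,-32 - -68 \right)} = 6646 + \left(\sqrt{6} + \left(-126\right)^{2} + \left(-32 - -68\right)^{2} + 200 \left(-126\right) \left(-32 - -68\right)\right) = 6646 + \left(\sqrt{6} + 15876 + \left(-32 + 68\right)^{2} + 200 \left(-126\right) \left(-32 + 68\right)\right) = 6646 + \left(\sqrt{6} + 15876 + 36^{2} + 200 \left(-126\right) 36\right) = 6646 + \left(\sqrt{6} + 15876 + 1296 - 907200\right) = 6646 - \left(890028 - \sqrt{6}\right) = -883382 + \sqrt{6}$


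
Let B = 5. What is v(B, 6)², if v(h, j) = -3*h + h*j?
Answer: 225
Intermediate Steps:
v(B, 6)² = (5*(-3 + 6))² = (5*3)² = 15² = 225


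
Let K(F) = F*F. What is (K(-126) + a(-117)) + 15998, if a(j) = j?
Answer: 31757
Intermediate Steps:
K(F) = F²
(K(-126) + a(-117)) + 15998 = ((-126)² - 117) + 15998 = (15876 - 117) + 15998 = 15759 + 15998 = 31757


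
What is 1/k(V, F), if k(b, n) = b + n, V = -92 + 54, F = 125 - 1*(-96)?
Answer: 1/183 ≈ 0.0054645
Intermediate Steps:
F = 221 (F = 125 + 96 = 221)
V = -38
1/k(V, F) = 1/(-38 + 221) = 1/183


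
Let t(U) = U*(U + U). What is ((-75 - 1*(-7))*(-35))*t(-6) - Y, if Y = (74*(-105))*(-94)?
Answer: -559020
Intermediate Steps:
t(U) = 2*U² (t(U) = U*(2*U) = 2*U²)
Y = 730380 (Y = -7770*(-94) = 730380)
((-75 - 1*(-7))*(-35))*t(-6) - Y = ((-75 - 1*(-7))*(-35))*(2*(-6)²) - 1*730380 = ((-75 + 7)*(-35))*(2*36) - 730380 = -68*(-35)*72 - 730380 = 2380*72 - 730380 = 171360 - 730380 = -559020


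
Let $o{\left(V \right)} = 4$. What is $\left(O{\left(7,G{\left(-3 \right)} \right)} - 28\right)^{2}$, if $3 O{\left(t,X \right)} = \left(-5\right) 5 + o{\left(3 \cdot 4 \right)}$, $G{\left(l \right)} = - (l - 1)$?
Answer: $1225$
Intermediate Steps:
$G{\left(l \right)} = 1 - l$ ($G{\left(l \right)} = - (-1 + l) = 1 - l$)
$O{\left(t,X \right)} = -7$ ($O{\left(t,X \right)} = \frac{\left(-5\right) 5 + 4}{3} = \frac{-25 + 4}{3} = \frac{1}{3} \left(-21\right) = -7$)
$\left(O{\left(7,G{\left(-3 \right)} \right)} - 28\right)^{2} = \left(-7 - 28\right)^{2} = \left(-35\right)^{2} = 1225$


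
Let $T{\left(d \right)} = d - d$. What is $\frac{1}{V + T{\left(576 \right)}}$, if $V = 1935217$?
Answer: $\frac{1}{1935217} \approx 5.1674 \cdot 10^{-7}$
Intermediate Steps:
$T{\left(d \right)} = 0$
$\frac{1}{V + T{\left(576 \right)}} = \frac{1}{1935217 + 0} = \frac{1}{1935217}$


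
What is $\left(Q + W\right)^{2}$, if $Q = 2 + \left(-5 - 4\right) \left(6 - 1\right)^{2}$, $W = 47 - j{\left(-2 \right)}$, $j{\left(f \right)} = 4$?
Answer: $32400$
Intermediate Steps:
$W = 43$ ($W = 47 - 4 = 43$)
$Q = -223$ ($Q = 2 + \left(-5 - 4\right) 5^{2} = 2 - 225 = -223$)
$\left(Q + W\right)^{2} = \left(-223 + 43\right)^{2} = \left(-180\right)^{2} = 32400$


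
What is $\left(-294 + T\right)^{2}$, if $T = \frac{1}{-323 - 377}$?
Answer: $\frac{42354051601}{490000} \approx 86437.0$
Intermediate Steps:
$T = - \frac{1}{700}$ ($T = \frac{1}{-700} = - \frac{1}{700} \approx -0.0014286$)
$\left(-294 + T\right)^{2} = \left(-294 - \frac{1}{700}\right)^{2} = \left(- \frac{205801}{700}\right)^{2} = \frac{42354051601}{490000}$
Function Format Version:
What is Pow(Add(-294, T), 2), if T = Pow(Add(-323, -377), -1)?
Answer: Rational(42354051601, 490000) ≈ 86437.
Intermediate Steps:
T = Rational(-1, 700) (T = Pow(-700, -1) = Rational(-1, 700) ≈ -0.0014286)
Pow(Add(-294, T), 2) = Pow(Add(-294, Rational(-1, 700)), 2) = Pow(Rational(-205801, 700), 2) = Rational(42354051601, 490000)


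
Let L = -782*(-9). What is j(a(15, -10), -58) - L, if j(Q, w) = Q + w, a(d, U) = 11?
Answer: -7085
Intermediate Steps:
L = 7038
j(a(15, -10), -58) - L = (11 - 58) - 1*7038 = -47 - 7038 = -7085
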